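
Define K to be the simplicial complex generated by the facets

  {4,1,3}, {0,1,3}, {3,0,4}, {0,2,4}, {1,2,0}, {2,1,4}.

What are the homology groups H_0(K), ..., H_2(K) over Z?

We work with the vertex ordering 0 < 1 < 2 < 3 < 4. The simplices of K, each written with vertices in increasing order, are:

  0-simplices (5): [0], [1], [2], [3], [4]
  1-simplices (9): [0,1], [0,2], [0,3], [0,4], [1,2], [1,3], [1,4], [2,4], [3,4]
  2-simplices (6): [0,1,2], [0,1,3], [0,2,4], [0,3,4], [1,2,4], [1,3,4]

giving chain groups C_0 ≅ Z^5, C_1 ≅ Z^9, C_2 ≅ Z^6.

The boundary map ∂_1: C_1 → C_0 is given by ∂[p,q] = [q] − [p]. For instance
  ∂[1,2] = [2] − [1].
This gives a 5×9 integer matrix of rank 4; reducing to Smith normal form yields diagonal entries (1,1,1,1).

Boundary ∂_2: C_2 → C_1 acts by ∂[p,q,r] = [q,r] − [p,r] + [p,q]. For instance
  ∂[0,3,4] = [3,4] − [0,4] + [0,3],
  ∂[0,2,4] = [2,4] − [0,4] + [0,2].
The resulting 9×6 matrix has rank 5, and its Smith normal form has invariant factors (1,1,1,1,1).

Reading off H_k = ker ∂_k / im ∂_{k+1}:

  H_0: rank C_0 − rank ∂_1 = 5 − 4 = 1, and the invariant factors of ∂_1 are all 1, so H_0 = Z.
  H_1: rank ker ∂_1 − rank ∂_2 = (9 − 4) − 5 = 0, and the invariant factors of ∂_2 are all 1, so H_1 = 0.
  H_2: rank ker ∂_2 − rank ∂_3 = (6 − 5) − 0 = 1, and there is no ∂_3, so H_2 = Z.

(K is a triangulation of the 2-sphere S^2.)

H_0 ≅ Z,  H_1 = 0,  H_2 ≅ Z.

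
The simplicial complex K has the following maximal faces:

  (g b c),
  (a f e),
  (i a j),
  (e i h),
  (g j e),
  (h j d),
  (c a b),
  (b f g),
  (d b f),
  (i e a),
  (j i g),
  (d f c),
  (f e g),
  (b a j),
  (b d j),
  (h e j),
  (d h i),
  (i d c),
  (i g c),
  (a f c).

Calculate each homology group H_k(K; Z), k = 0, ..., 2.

Fix the vertex order a < b < c < d < e < f < g < h < i < j and write every simplex with vertices in increasing order. Then dim K = 2 and the simplices of K are:

  0-simplices (10): a, b, c, d, e, f, g, h, i, j
  1-simplices (30): ab, ac, ae, af, ai, aj, bc, bd, bf, bg, bj, cd, cf, cg, ci, df, dh, di, dj, ef, eg, eh, ei, ej, fg, gi, gj, hi, hj, ij
  2-simplices (20): abc, abj, acf, aef, aei, aij, bcg, bdf, bdj, bfg, cdf, cdi, cgi, dhi, dhj, efg, egj, ehi, ehj, gij

Hence C_0 ≅ Z^10, C_1 ≅ Z^30, C_2 ≅ Z^20.

∂_1: C_1 → C_0 sends each edge [p,q] (with p < q) to q − p. For instance
  ∂gi = i − g.
This gives a 10×30 integer matrix of rank 9; reducing to Smith normal form yields diagonal entries (1,1,1,1,1,1,1,1,1).

The boundary map ∂_2: C_2 → C_1 maps a triangle to the signed sum of its edges. For instance
  ∂bdj = dj − bj + bd,
  ∂cdi = di − ci + cd.
As a 30×20 matrix over Z this has rank 20, with invariant factors (1,1,1,1,1,1,1,1,1,1,1,1,1,1,1,1,1,1,1,2).

Computing H_k = (kernel of ∂_k) / (image of ∂_{k+1}):

  H_0: rank C_0 − rank ∂_1 = 10 − 9 = 1, and the invariant factors of ∂_1 are all 1, so H_0 = Z.
  H_1: rank ker ∂_1 − rank ∂_2 = (30 − 9) − 20 = 1, and ∂_2 has invariant factor 2 > 1, so H_1 = Z ⊕ Z_2.
  H_2: rank ker ∂_2 − rank ∂_3 = (20 − 20) − 0 = 0, and there is no ∂_3, so H_2 = 0.

H_0 = Z,  H_1 = Z ⊕ Z_2,  H_2 = 0.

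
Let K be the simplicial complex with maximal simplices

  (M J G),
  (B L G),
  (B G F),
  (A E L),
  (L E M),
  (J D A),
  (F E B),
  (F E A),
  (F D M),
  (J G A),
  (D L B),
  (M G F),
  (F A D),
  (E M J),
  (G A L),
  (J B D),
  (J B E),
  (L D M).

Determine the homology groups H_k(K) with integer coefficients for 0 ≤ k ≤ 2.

Fix the vertex order A < B < D < E < F < G < J < L < M and write every simplex with vertices in increasing order. Then dim K = 2 and the simplices of K are:

  0-simplices (9): A, B, D, E, F, G, J, L, M
  1-simplices (27): AD, AE, AF, AG, AJ, AL, BD, BE, BF, BG, BJ, BL, DF, DJ, DL, DM, EF, EJ, EL, EM, FG, FM, GJ, GL, GM, JM, LM
  2-simplices (18): ADF, ADJ, AEF, AEL, AGJ, AGL, BDJ, BDL, BEF, BEJ, BFG, BGL, DFM, DLM, EJM, ELM, FGM, GJM

Hence C_0 ≅ Z^9, C_1 ≅ Z^27, C_2 ≅ Z^18.

Boundary ∂_1: C_1 → C_0 is given by ∂[p,q] = [q] − [p].
The 9×27 boundary matrix has rank 8 and Smith normal form diag(1,1,1,1,1,1,1,1).

Boundary ∂_2: C_2 → C_1 sends each 2-simplex [p,q,r] to [q,r] − [p,r] + [p,q]. For instance
  ∂ELM = LM − EM + EL,
  ∂AEF = EF − AF + AE.
The resulting 27×18 matrix has rank 17, and its Smith normal form has invariant factors (1,1,1,1,1,1,1,1,1,1,1,1,1,1,1,1,1).

Reading off H_k = ker ∂_k / im ∂_{k+1}:

  H_0: rank C_0 − rank ∂_1 = 9 − 8 = 1, and the invariant factors of ∂_1 are all 1, so H_0 = Z.
  H_1: rank ker ∂_1 − rank ∂_2 = (27 − 8) − 17 = 2, and the invariant factors of ∂_2 are all 1, so H_1 = Z^2.
  H_2: rank ker ∂_2 − rank ∂_3 = (18 − 17) − 0 = 1, and there is no ∂_3, so H_2 = Z.

H_0 = Z,  H_1 = Z^2,  H_2 = Z.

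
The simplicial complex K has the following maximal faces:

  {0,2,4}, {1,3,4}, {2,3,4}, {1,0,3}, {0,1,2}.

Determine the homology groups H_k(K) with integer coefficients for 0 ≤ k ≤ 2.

We work with the vertex ordering 0 < 1 < 2 < 3 < 4. The simplices of K, each written with vertices in increasing order, are:

  0-simplices (5): [0], [1], [2], [3], [4]
  1-simplices (10): [0,1], [0,2], [0,3], [0,4], [1,2], [1,3], [1,4], [2,3], [2,4], [3,4]
  2-simplices (5): [0,1,2], [0,1,3], [0,2,4], [1,3,4], [2,3,4]

so the chain groups are C_0 ≅ Z^5, C_1 ≅ Z^10, C_2 ≅ Z^5.

Boundary ∂_1: C_1 → C_0 maps an edge to its endpoints' difference, ∂[p,q] = q − p.
This gives a 5×10 integer matrix of rank 4; reducing to Smith normal form yields diagonal entries (1,1,1,1).

The boundary map ∂_2: C_2 → C_1 sends each 2-simplex [p,q,r] to [q,r] − [p,r] + [p,q]. For instance
  ∂[0,2,4] = [2,4] − [0,4] + [0,2],
  ∂[0,1,2] = [1,2] − [0,2] + [0,1].
As a 10×5 matrix over Z this has rank 5, with invariant factors (1,1,1,1,1).

Now H_k = ker ∂_k / im ∂_{k+1}, so:

  H_0: rank C_0 − rank ∂_1 = 5 − 4 = 1, and the invariant factors of ∂_1 are all 1, so H_0 ≅ Z.
  H_1: rank ker ∂_1 − rank ∂_2 = (10 − 4) − 5 = 1, and the invariant factors of ∂_2 are all 1, so H_1 ≅ Z.
  H_2: rank ker ∂_2 − rank ∂_3 = (5 − 5) − 0 = 0, and there is no ∂_3, so H_2 ≅ 0.

As a check, the Euler characteristic is 5 − 10 + 5 = 0, which agrees with 1 − 1 + 0 = 0.
(K is a triangulation of the Möbius band.)

H_0 = Z,  H_1 = Z,  H_2 = 0.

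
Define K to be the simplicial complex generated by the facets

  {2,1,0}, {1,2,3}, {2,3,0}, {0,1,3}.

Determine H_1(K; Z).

H_1 ≅ 0.

We work with the vertex ordering 0 < 1 < 2 < 3. The simplices of K, each written with vertices in increasing order, are:

  0-simplices (4): [0], [1], [2], [3]
  1-simplices (6): [0,1], [0,2], [0,3], [1,2], [1,3], [2,3]
  2-simplices (4): [0,1,2], [0,1,3], [0,2,3], [1,2,3]

so the chain groups are C_0 ≅ Z^4, C_1 ≅ Z^6, C_2 ≅ Z^4.

∂_1: C_1 → C_0 is given by ∂[p,q] = [q] − [p].
This gives a 4×6 integer matrix of rank 3; reducing to Smith normal form yields diagonal entries (1,1,1).

∂_2: C_2 → C_1 acts by ∂[p,q,r] = [q,r] − [p,r] + [p,q]. For instance
  ∂[0,1,2] = [1,2] − [0,2] + [0,1],
  ∂[0,1,3] = [1,3] − [0,3] + [0,1].
The 6×4 boundary matrix has rank 3 and Smith normal form diag(1,1,1).

From H_k ≅ ker(∂_k) / im(∂_{k+1}) we obtain:

  H_1: rank ker ∂_1 − rank ∂_2 = (6 − 3) − 3 = 0, and the invariant factors of ∂_2 are all 1, so H_1 ≅ 0.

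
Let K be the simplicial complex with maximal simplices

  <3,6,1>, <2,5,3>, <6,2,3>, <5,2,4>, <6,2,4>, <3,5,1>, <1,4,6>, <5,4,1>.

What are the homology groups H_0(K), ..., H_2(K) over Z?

H_0 ≅ Z,  H_1 = 0,  H_2 ≅ Z.

K has 6 vertices, 12 edges, 8 triangles.
rank ∂_0 = 0, rank ∂_1 = 5 ⇒ b_0 = 6 − 0 − 5 = 1; all invariant factors of ∂_1 are 1 so no torsion. So H_0 ≅ Z.
rank ∂_1 = 5, rank ∂_2 = 7 ⇒ b_1 = 12 − 5 − 7 = 0; all invariant factors of ∂_2 are 1 so no torsion. So H_1 ≅ 0.
rank ∂_2 = 7, rank ∂_3 = 0 ⇒ b_2 = 8 − 7 − 0 = 1. So H_2 ≅ Z.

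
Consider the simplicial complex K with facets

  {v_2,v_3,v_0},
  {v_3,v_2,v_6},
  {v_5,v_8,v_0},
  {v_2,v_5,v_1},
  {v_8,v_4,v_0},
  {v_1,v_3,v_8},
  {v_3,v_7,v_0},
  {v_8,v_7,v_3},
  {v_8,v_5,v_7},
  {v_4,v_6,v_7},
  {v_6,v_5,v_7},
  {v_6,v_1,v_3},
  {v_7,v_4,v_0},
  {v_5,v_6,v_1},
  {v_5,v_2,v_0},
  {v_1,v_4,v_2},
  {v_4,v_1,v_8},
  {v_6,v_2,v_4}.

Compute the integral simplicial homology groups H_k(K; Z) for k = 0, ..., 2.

Take the total order v_0 < v_1 < v_2 < v_3 < v_4 < v_5 < v_6 < v_7 < v_8 on the vertex set. Then K (dimension 2) consists of the simplices:

  0-simplices (9): [v_0], [v_1], [v_2], [v_3], [v_4], [v_5], [v_6], [v_7], [v_8]
  1-simplices (27): (27 of them)
  2-simplices (18): (18 of them)

so the chain groups are C_0 ≅ Z^9, C_1 ≅ Z^27, C_2 ≅ Z^18.

Boundary ∂_1: C_1 → C_0 is given by ∂[p,q] = [q] − [p].
This gives a 9×27 integer matrix of rank 8; reducing to Smith normal form yields diagonal entries (1,1,1,1,1,1,1,1).

Boundary ∂_2: C_2 → C_1 maps a triangle to the signed sum of its edges. For instance
  ∂[v_2,v_4,v_6] = [v_4,v_6] − [v_2,v_6] + [v_2,v_4],
  ∂[v_1,v_3,v_8] = [v_3,v_8] − [v_1,v_8] + [v_1,v_3].
The resulting 27×18 matrix has rank 18, and its Smith normal form has invariant factors (1,1,1,1,1,1,1,1,1,1,1,1,1,1,1,1,1,2).

Computing H_k = (kernel of ∂_k) / (image of ∂_{k+1}):

  H_0: rank C_0 − rank ∂_1 = 9 − 8 = 1, and the invariant factors of ∂_1 are all 1, so H_0 = Z.
  H_1: rank ker ∂_1 − rank ∂_2 = (27 − 8) − 18 = 1, and ∂_2 has invariant factor 2 > 1, so H_1 = Z ⊕ Z/2Z.
  H_2: rank ker ∂_2 − rank ∂_3 = (18 − 18) − 0 = 0, and there is no ∂_3, so H_2 = 0.

H_0 = Z,  H_1 = Z ⊕ Z/2Z,  H_2 = 0.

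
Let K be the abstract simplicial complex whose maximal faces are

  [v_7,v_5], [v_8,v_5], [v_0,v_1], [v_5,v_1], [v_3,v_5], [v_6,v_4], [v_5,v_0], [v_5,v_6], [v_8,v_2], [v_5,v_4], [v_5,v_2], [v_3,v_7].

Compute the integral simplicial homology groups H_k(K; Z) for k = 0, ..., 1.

Fix the vertex order v_0 < v_1 < v_2 < v_3 < v_4 < v_5 < v_6 < v_7 < v_8 and write every simplex with vertices in increasing order. Then dim K = 1 and the simplices of K are:

  0-simplices (9): [v_0], [v_1], [v_2], [v_3], [v_4], [v_5], [v_6], [v_7], [v_8]
  1-simplices (12): [v_0,v_1], [v_0,v_5], [v_1,v_5], [v_2,v_5], [v_2,v_8], [v_3,v_5], [v_3,v_7], [v_4,v_5], [v_4,v_6], [v_5,v_6], [v_5,v_7], [v_5,v_8]

so the chain groups are C_0 ≅ Z^9, C_1 ≅ Z^12.

The boundary map ∂_1: C_1 → C_0 is given by ∂[p,q] = [q] − [p].
The 9×12 boundary matrix has rank 8 and Smith normal form diag(1,1,1,1,1,1,1,1).

From H_k ≅ ker(∂_k) / im(∂_{k+1}) we obtain:

  H_0: rank C_0 − rank ∂_1 = 9 − 8 = 1, and the invariant factors of ∂_1 are all 1, so H_0 ≅ Z.
  H_1: rank ker ∂_1 − rank ∂_2 = (12 − 8) − 0 = 4, and there is no ∂_2, so H_1 ≅ Z^4.

(K is a triangulation of a wedge of 4 circles.)

H_0 = Z,  H_1 = Z^4.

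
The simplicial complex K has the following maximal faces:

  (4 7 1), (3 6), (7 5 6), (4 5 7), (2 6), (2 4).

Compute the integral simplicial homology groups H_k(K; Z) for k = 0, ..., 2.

Order the vertices as 1 < 2 < 3 < 4 < 5 < 6 < 7. Listing each simplex with vertices in this order, K has dimension 2 with simplices:

  0-simplices (7): [1], [2], [3], [4], [5], [6], [7]
  1-simplices (10): [1,4], [1,7], [2,4], [2,6], [3,6], [4,5], [4,7], [5,6], [5,7], [6,7]
  2-simplices (3): [1,4,7], [4,5,7], [5,6,7]

so the chain groups are C_0 ≅ Z^7, C_1 ≅ Z^10, C_2 ≅ Z^3.

Boundary ∂_1: C_1 → C_0 is given by ∂[p,q] = [q] − [p].
The resulting 7×10 matrix has rank 6, and its Smith normal form has invariant factors (1,1,1,1,1,1).

Boundary ∂_2: C_2 → C_1 sends each 2-simplex [p,q,r] to [q,r] − [p,r] + [p,q]. For instance
  ∂[1,4,7] = [4,7] − [1,7] + [1,4],
  ∂[4,5,7] = [5,7] − [4,7] + [4,5].
As a 10×3 matrix over Z this has rank 3, with invariant factors (1,1,1).

Reading off H_k = ker ∂_k / im ∂_{k+1}:

  H_0: rank C_0 − rank ∂_1 = 7 − 6 = 1, and the invariant factors of ∂_1 are all 1, so H_0 = Z.
  H_1: rank ker ∂_1 − rank ∂_2 = (10 − 6) − 3 = 1, and the invariant factors of ∂_2 are all 1, so H_1 = Z.
  H_2: rank ker ∂_2 − rank ∂_3 = (3 − 3) − 0 = 0, and there is no ∂_3, so H_2 = 0.

H_0 ≅ Z,  H_1 ≅ Z,  H_2 = 0.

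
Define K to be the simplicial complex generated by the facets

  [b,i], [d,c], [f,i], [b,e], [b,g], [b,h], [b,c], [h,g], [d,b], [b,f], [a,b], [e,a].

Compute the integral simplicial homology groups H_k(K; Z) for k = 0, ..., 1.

H_0 ≅ Z,  H_1 ≅ Z^4.

Order the vertices as a < b < c < d < e < f < g < h < i. Listing each simplex with vertices in this order, K has dimension 1 with simplices:

  0-simplices (9): a, b, c, d, e, f, g, h, i
  1-simplices (12): ab, ae, bc, bd, be, bf, bg, bh, bi, cd, fi, gh

Hence C_0 ≅ Z^9, C_1 ≅ Z^12.

∂_1: C_1 → C_0 is given by ∂[p,q] = [q] − [p]. For instance
  ∂ab = b − a.
The resulting 9×12 matrix has rank 8, and its Smith normal form has invariant factors (1,1,1,1,1,1,1,1).

Reading off H_k = ker ∂_k / im ∂_{k+1}:

  H_0: rank C_0 − rank ∂_1 = 9 − 8 = 1, and the invariant factors of ∂_1 are all 1, so H_0 ≅ Z.
  H_1: rank ker ∂_1 − rank ∂_2 = (12 − 8) − 0 = 4, and there is no ∂_2, so H_1 ≅ Z^4.

As a check, the Euler characteristic is 9 − 12 = -3, which agrees with 1 − 4 = -3.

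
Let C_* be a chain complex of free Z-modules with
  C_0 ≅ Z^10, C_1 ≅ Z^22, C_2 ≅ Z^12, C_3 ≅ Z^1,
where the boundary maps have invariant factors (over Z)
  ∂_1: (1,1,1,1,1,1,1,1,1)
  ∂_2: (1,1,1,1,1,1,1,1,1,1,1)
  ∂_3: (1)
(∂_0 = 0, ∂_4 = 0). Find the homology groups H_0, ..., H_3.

H_0: b_0 = 10 − 0 − 9 = 1; torsion from ∂_1 factors > 1: none. So H_0 ≅ Z.
H_1: b_1 = 22 − 9 − 11 = 2; torsion from ∂_2 factors > 1: none. So H_1 ≅ Z^2.
H_2: b_2 = 12 − 11 − 1 = 0; torsion from ∂_3 factors > 1: none. So H_2 ≅ 0.
H_3: b_3 = 1 − 1 − 0 = 0; torsion from ∂_4 factors > 1: none. So H_3 ≅ 0.

H_0 ≅ Z,  H_1 ≅ Z^2,  H_2 = 0,  H_3 = 0.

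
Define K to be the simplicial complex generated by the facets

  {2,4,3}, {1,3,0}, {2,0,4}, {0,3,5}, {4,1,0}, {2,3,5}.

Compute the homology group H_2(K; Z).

Fix the vertex order 0 < 1 < 2 < 3 < 4 < 5 and write every simplex with vertices in increasing order. Then dim K = 2 and the simplices of K are:

  0-simplices (6): [0], [1], [2], [3], [4], [5]
  1-simplices (12): [0,1], [0,2], [0,3], [0,4], [0,5], [1,3], [1,4], [2,3], [2,4], [2,5], [3,4], [3,5]
  2-simplices (6): [0,1,3], [0,1,4], [0,2,4], [0,3,5], [2,3,4], [2,3,5]

giving chain groups C_0 ≅ Z^6, C_1 ≅ Z^12, C_2 ≅ Z^6.

Boundary ∂_1: C_1 → C_0 sends each edge [p,q] (with p < q) to q − p. For instance
  ∂[0,5] = [5] − [0].
As a 6×12 matrix over Z this has rank 5, with invariant factors (1,1,1,1,1).

∂_2: C_2 → C_1 sends each 2-simplex [p,q,r] to [q,r] − [p,r] + [p,q]. For instance
  ∂[0,2,4] = [2,4] − [0,4] + [0,2],
  ∂[0,1,4] = [1,4] − [0,4] + [0,1].
As a 12×6 matrix over Z this has rank 6, with invariant factors (1,1,1,1,1,1).

Now H_k = ker ∂_k / im ∂_{k+1}, so:

  H_2: rank ker ∂_2 − rank ∂_3 = (6 − 6) − 0 = 0, and there is no ∂_3, so H_2 ≅ 0.

(K is a triangulation of the cylinder S^1 x I.)

H_2 = 0.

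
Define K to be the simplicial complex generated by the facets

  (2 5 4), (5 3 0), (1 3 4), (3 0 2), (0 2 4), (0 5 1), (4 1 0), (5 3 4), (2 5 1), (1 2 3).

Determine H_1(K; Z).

Take the total order 0 < 1 < 2 < 3 < 4 < 5 on the vertex set. Then K (dimension 2) consists of the simplices:

  0-simplices (6): [0], [1], [2], [3], [4], [5]
  1-simplices (15): [0,1], [0,2], [0,3], [0,4], [0,5], [1,2], [1,3], [1,4], [1,5], [2,3], [2,4], [2,5], [3,4], [3,5], [4,5]
  2-simplices (10): [0,1,4], [0,1,5], [0,2,3], [0,2,4], [0,3,5], [1,2,3], [1,2,5], [1,3,4], [2,4,5], [3,4,5]

Hence C_0 ≅ Z^6, C_1 ≅ Z^15, C_2 ≅ Z^10.

The boundary map ∂_1: C_1 → C_0 is given by ∂[p,q] = [q] − [p].
The resulting 6×15 matrix has rank 5, and its Smith normal form has invariant factors (1,1,1,1,1).

The boundary map ∂_2: C_2 → C_1 sends each 2-simplex [p,q,r] to [q,r] − [p,r] + [p,q]. For instance
  ∂[0,1,5] = [1,5] − [0,5] + [0,1],
  ∂[0,2,4] = [2,4] − [0,4] + [0,2].
The 15×10 boundary matrix has rank 10 and Smith normal form diag(1,1,1,1,1,1,1,1,1,2).

Reading off H_k = ker ∂_k / im ∂_{k+1}:

  H_1: rank ker ∂_1 − rank ∂_2 = (15 − 5) − 10 = 0, and ∂_2 has invariant factor 2 > 1, so H_1 = Z/2Z.

H_1 = Z/2Z.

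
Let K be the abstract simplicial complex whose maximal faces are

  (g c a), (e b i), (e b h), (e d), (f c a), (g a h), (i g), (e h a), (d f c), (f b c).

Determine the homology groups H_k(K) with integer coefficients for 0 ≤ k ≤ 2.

K has 9 vertices, 19 edges, 8 triangles.
rank ∂_0 = 0, rank ∂_1 = 8 ⇒ b_0 = 9 − 0 − 8 = 1; all invariant factors of ∂_1 are 1 so no torsion. So H_0 = Z.
rank ∂_1 = 8, rank ∂_2 = 8 ⇒ b_1 = 19 − 8 − 8 = 3; all invariant factors of ∂_2 are 1 so no torsion. So H_1 = Z^3.
rank ∂_2 = 8, rank ∂_3 = 0 ⇒ b_2 = 8 − 8 − 0 = 0. So H_2 = 0.

H_0 = Z,  H_1 = Z^3,  H_2 = 0.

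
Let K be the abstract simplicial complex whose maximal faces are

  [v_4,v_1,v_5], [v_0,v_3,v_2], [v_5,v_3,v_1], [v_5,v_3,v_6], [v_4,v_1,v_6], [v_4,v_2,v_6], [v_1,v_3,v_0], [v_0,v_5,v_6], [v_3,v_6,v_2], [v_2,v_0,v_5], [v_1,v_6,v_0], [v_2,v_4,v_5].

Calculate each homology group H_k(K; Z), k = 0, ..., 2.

H_0 = Z,  H_1 = Z_2,  H_2 = 0.

We work with the vertex ordering v_0 < v_1 < v_2 < v_3 < v_4 < v_5 < v_6. The simplices of K, each written with vertices in increasing order, are:

  0-simplices (7): [v_0], [v_1], [v_2], [v_3], [v_4], [v_5], [v_6]
  1-simplices (18): (18 of them)
  2-simplices (12): (12 of them)

so the chain groups are C_0 ≅ Z^7, C_1 ≅ Z^18, C_2 ≅ Z^12.

The boundary map ∂_1: C_1 → C_0 is given by ∂[p,q] = [q] − [p]. For instance
  ∂[v_1,v_4] = [v_4] − [v_1].
The resulting 7×18 matrix has rank 6, and its Smith normal form has invariant factors (1,1,1,1,1,1).

The boundary map ∂_2: C_2 → C_1 sends each 2-simplex [p,q,r] to [q,r] − [p,r] + [p,q]. For instance
  ∂[v_1,v_4,v_6] = [v_4,v_6] − [v_1,v_6] + [v_1,v_4],
  ∂[v_1,v_4,v_5] = [v_4,v_5] − [v_1,v_5] + [v_1,v_4].
As a 18×12 matrix over Z this has rank 12, with invariant factors (1,1,1,1,1,1,1,1,1,1,1,2).

Now H_k = ker ∂_k / im ∂_{k+1}, so:

  H_0: rank C_0 − rank ∂_1 = 7 − 6 = 1, and the invariant factors of ∂_1 are all 1, so H_0 ≅ Z.
  H_1: rank ker ∂_1 − rank ∂_2 = (18 − 6) − 12 = 0, and ∂_2 has invariant factor 2 > 1, so H_1 ≅ Z_2.
  H_2: rank ker ∂_2 − rank ∂_3 = (12 − 12) − 0 = 0, and there is no ∂_3, so H_2 ≅ 0.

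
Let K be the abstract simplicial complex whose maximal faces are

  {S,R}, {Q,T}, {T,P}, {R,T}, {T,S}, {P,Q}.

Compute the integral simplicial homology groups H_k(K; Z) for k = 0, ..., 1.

Order the vertices as P < Q < R < S < T. Listing each simplex with vertices in this order, K has dimension 1 with simplices:

  0-simplices (5): P, Q, R, S, T
  1-simplices (6): PQ, PT, QT, RS, RT, ST

Hence C_0 ≅ Z^5, C_1 ≅ Z^6.

Boundary ∂_1: C_1 → C_0 sends each edge [p,q] (with p < q) to q − p. For instance
  ∂QT = T − Q.
The resulting 5×6 matrix has rank 4, and its Smith normal form has invariant factors (1,1,1,1).

From H_k ≅ ker(∂_k) / im(∂_{k+1}) we obtain:

  H_0: rank C_0 − rank ∂_1 = 5 − 4 = 1, and the invariant factors of ∂_1 are all 1, so H_0 ≅ Z.
  H_1: rank ker ∂_1 − rank ∂_2 = (6 − 4) − 0 = 2, and there is no ∂_2, so H_1 ≅ Z^2.

As a check, the Euler characteristic is 5 − 6 = -1, which agrees with 1 − 2 = -1.

H_0 = Z,  H_1 = Z^2.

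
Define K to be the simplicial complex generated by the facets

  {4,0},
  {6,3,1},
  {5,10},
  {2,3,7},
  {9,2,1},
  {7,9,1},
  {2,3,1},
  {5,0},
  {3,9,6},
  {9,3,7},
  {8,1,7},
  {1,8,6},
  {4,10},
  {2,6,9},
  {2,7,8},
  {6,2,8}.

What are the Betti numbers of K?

b_0 = 2, b_1 = 1, b_2 = 0.

Order the vertices as 0 < 1 < 2 < 3 < 4 < 5 < 6 < 7 < 8 < 9 < 10. Listing each simplex with vertices in this order, K has dimension 2 with simplices:

  0-simplices (11): [0], [1], [2], [3], [4], [5], [6], [7], [8], [9], [10]
  1-simplices (22): [0,4], [0,5], [1,2], [1,3], [1,6], [1,7], [1,8], [1,9], [2,3], [2,6], [2,7], [2,8], [2,9], [3,6], [3,7], [3,9], [4,10], [5,10], [6,8], [6,9], [7,8], [7,9]
  2-simplices (12): [1,2,3], [1,2,9], [1,3,6], [1,6,8], [1,7,8], [1,7,9], [2,3,7], [2,6,8], [2,6,9], [2,7,8], [3,6,9], [3,7,9]

Hence C_0 ≅ Z^11, C_1 ≅ Z^22, C_2 ≅ Z^12.

The boundary map ∂_1: C_1 → C_0 is given by ∂[p,q] = [q] − [p]. For instance
  ∂[5,10] = [10] − [5].
The resulting 11×22 matrix has rank 9, and its Smith normal form has invariant factors (1,1,1,1,1,1,1,1,1).

∂_2: C_2 → C_1 maps a triangle to the signed sum of its edges. For instance
  ∂[1,7,8] = [7,8] − [1,8] + [1,7],
  ∂[2,6,9] = [6,9] − [2,9] + [2,6].
The resulting 22×12 matrix has rank 12, and its Smith normal form has invariant factors (1,1,1,1,1,1,1,1,1,1,1,2).

Now H_k = ker ∂_k / im ∂_{k+1}, so:

  H_0: rank C_0 − rank ∂_1 = 11 − 9 = 2, and the invariant factors of ∂_1 are all 1, so H_0 = Z^2.
  H_1: rank ker ∂_1 − rank ∂_2 = (22 − 9) − 12 = 1, and ∂_2 has invariant factor 2 > 1, so H_1 = Z × Z/2.
  H_2: rank ker ∂_2 − rank ∂_3 = (12 − 12) − 0 = 0, and there is no ∂_3, so H_2 = 0.

As a check, the Euler characteristic is 11 − 22 + 12 = 1, which agrees with 2 − 1 + 0 = 1.

Hence the Betti numbers are b_0 = 2, b_1 = 1, b_2 = 0.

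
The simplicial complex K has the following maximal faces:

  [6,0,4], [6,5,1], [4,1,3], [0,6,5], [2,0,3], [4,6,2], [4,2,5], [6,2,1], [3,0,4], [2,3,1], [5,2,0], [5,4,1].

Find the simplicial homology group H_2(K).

H_2 ≅ 0.

Order the vertices as 0 < 1 < 2 < 3 < 4 < 5 < 6. Listing each simplex with vertices in this order, K has dimension 2 with simplices:

  0-simplices (7): [0], [1], [2], [3], [4], [5], [6]
  1-simplices (18): [0,2], [0,3], [0,4], [0,5], [0,6], [1,2], [1,3], [1,4], [1,5], [1,6], [2,3], [2,4], [2,5], [2,6], [3,4], [4,5], [4,6], [5,6]
  2-simplices (12): [0,2,3], [0,2,5], [0,3,4], [0,4,6], [0,5,6], [1,2,3], [1,2,6], [1,3,4], [1,4,5], [1,5,6], [2,4,5], [2,4,6]

giving chain groups C_0 ≅ Z^7, C_1 ≅ Z^18, C_2 ≅ Z^12.

∂_1: C_1 → C_0 sends each edge [p,q] (with p < q) to q − p. For instance
  ∂[1,5] = [5] − [1].
This gives a 7×18 integer matrix of rank 6; reducing to Smith normal form yields diagonal entries (1,1,1,1,1,1).

The boundary map ∂_2: C_2 → C_1 sends each 2-simplex [p,q,r] to [q,r] − [p,r] + [p,q]. For instance
  ∂[0,2,5] = [2,5] − [0,5] + [0,2],
  ∂[0,5,6] = [5,6] − [0,6] + [0,5].
The 18×12 boundary matrix has rank 12 and Smith normal form diag(1,1,1,1,1,1,1,1,1,1,1,2).

From H_k ≅ ker(∂_k) / im(∂_{k+1}) we obtain:

  H_2: rank ker ∂_2 − rank ∂_3 = (12 − 12) − 0 = 0, and there is no ∂_3, so H_2 = 0.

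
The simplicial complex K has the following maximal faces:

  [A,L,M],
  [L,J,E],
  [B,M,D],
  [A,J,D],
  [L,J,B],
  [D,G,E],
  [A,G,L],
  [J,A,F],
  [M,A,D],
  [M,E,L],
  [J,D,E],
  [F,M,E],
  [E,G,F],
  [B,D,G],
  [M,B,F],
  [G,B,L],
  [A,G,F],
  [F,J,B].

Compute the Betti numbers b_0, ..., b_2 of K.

Order the vertices as A < B < D < E < F < G < J < L < M. Listing each simplex with vertices in this order, K has dimension 2 with simplices:

  0-simplices (9): A, B, D, E, F, G, J, L, M
  1-simplices (27): AD, AF, AG, AJ, AL, AM, BD, BF, BG, BJ, BL, BM, DE, DG, DJ, DM, EF, EG, EJ, EL, EM, FG, FJ, FM, GL, JL, LM
  2-simplices (18): ADJ, ADM, AFG, AFJ, AGL, ALM, BDG, BDM, BFJ, BFM, BGL, BJL, DEG, DEJ, EFG, EFM, EJL, ELM

Hence C_0 ≅ Z^9, C_1 ≅ Z^27, C_2 ≅ Z^18.

∂_1: C_1 → C_0 is given by ∂[p,q] = [q] − [p].
The resulting 9×27 matrix has rank 8, and its Smith normal form has invariant factors (1,1,1,1,1,1,1,1).

The boundary map ∂_2: C_2 → C_1 acts by ∂[p,q,r] = [q,r] − [p,r] + [p,q]. For instance
  ∂BDM = DM − BM + BD,
  ∂BFJ = FJ − BJ + BF.
The 27×18 boundary matrix has rank 17 and Smith normal form diag(1,1,1,1,1,1,1,1,1,1,1,1,1,1,1,1,1).

From H_k ≅ ker(∂_k) / im(∂_{k+1}) we obtain:

  H_0: rank C_0 − rank ∂_1 = 9 − 8 = 1, and the invariant factors of ∂_1 are all 1, so H_0 = Z.
  H_1: rank ker ∂_1 − rank ∂_2 = (27 − 8) − 17 = 2, and the invariant factors of ∂_2 are all 1, so H_1 = Z^2.
  H_2: rank ker ∂_2 − rank ∂_3 = (18 − 17) − 0 = 1, and there is no ∂_3, so H_2 = Z.

(K is a triangulation of the torus T^2.)

Hence the Betti numbers are b_0 = 1, b_1 = 2, b_2 = 1.

b_0 = 1, b_1 = 2, b_2 = 1.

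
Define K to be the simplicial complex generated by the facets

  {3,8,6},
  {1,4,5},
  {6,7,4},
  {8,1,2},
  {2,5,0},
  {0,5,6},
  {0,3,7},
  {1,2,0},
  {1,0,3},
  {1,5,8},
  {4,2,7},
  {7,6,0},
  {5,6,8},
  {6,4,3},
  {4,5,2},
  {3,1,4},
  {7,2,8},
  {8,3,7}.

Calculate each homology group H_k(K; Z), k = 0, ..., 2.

We work with the vertex ordering 0 < 1 < 2 < 3 < 4 < 5 < 6 < 7 < 8. The simplices of K, each written with vertices in increasing order, are:

  0-simplices (9): [0], [1], [2], [3], [4], [5], [6], [7], [8]
  1-simplices (27): (27 of them)
  2-simplices (18): [0,1,2], [0,1,3], [0,2,5], [0,3,7], [0,5,6], [0,6,7], [1,2,8], [1,3,4], [1,4,5], [1,5,8], [2,4,5], [2,4,7], [2,7,8], [3,4,6], [3,6,8], [3,7,8], [4,6,7], [5,6,8]

Hence C_0 ≅ Z^9, C_1 ≅ Z^27, C_2 ≅ Z^18.

The boundary map ∂_1: C_1 → C_0 is given by ∂[p,q] = [q] − [p].
This gives a 9×27 integer matrix of rank 8; reducing to Smith normal form yields diagonal entries (1,1,1,1,1,1,1,1).

∂_2: C_2 → C_1 sends each 2-simplex [p,q,r] to [q,r] − [p,r] + [p,q]. For instance
  ∂[0,2,5] = [2,5] − [0,5] + [0,2],
  ∂[2,4,7] = [4,7] − [2,7] + [2,4].
The 27×18 boundary matrix has rank 18 and Smith normal form diag(1,1,1,1,1,1,1,1,1,1,1,1,1,1,1,1,1,2).

Now H_k = ker ∂_k / im ∂_{k+1}, so:

  H_0: rank C_0 − rank ∂_1 = 9 − 8 = 1, and the invariant factors of ∂_1 are all 1, so H_0 ≅ Z.
  H_1: rank ker ∂_1 − rank ∂_2 = (27 − 8) − 18 = 1, and ∂_2 has invariant factor 2 > 1, so H_1 ≅ Z × Z/2.
  H_2: rank ker ∂_2 − rank ∂_3 = (18 − 18) − 0 = 0, and there is no ∂_3, so H_2 ≅ 0.

As a check, the Euler characteristic is 9 − 27 + 18 = 0, which agrees with 1 − 1 + 0 = 0.
(K is a triangulation of the Klein bottle.)

H_0 ≅ Z,  H_1 ≅ Z × Z/2,  H_2 = 0.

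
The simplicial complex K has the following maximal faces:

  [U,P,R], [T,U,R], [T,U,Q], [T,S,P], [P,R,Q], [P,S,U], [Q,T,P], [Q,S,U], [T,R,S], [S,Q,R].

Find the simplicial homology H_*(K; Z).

H_0 ≅ Z,  H_1 ≅ Z/2,  H_2 = 0.

Order the vertices as P < Q < R < S < T < U. Listing each simplex with vertices in this order, K has dimension 2 with simplices:

  0-simplices (6): P, Q, R, S, T, U
  1-simplices (15): PQ, PR, PS, PT, PU, QR, QS, QT, QU, RS, RT, RU, ST, SU, TU
  2-simplices (10): PQR, PQT, PRU, PST, PSU, QRS, QSU, QTU, RST, RTU

giving chain groups C_0 ≅ Z^6, C_1 ≅ Z^15, C_2 ≅ Z^10.

∂_1: C_1 → C_0 sends each edge [p,q] (with p < q) to q − p. For instance
  ∂TU = U − T.
The resulting 6×15 matrix has rank 5, and its Smith normal form has invariant factors (1,1,1,1,1).

∂_2: C_2 → C_1 maps a triangle to the signed sum of its edges. For instance
  ∂QRS = RS − QS + QR,
  ∂RST = ST − RT + RS.
As a 15×10 matrix over Z this has rank 10, with invariant factors (1,1,1,1,1,1,1,1,1,2).

Reading off H_k = ker ∂_k / im ∂_{k+1}:

  H_0: rank C_0 − rank ∂_1 = 6 − 5 = 1, and the invariant factors of ∂_1 are all 1, so H_0 = Z.
  H_1: rank ker ∂_1 − rank ∂_2 = (15 − 5) − 10 = 0, and ∂_2 has invariant factor 2 > 1, so H_1 = Z/2.
  H_2: rank ker ∂_2 − rank ∂_3 = (10 − 10) − 0 = 0, and there is no ∂_3, so H_2 = 0.

As a check, the Euler characteristic is 6 − 15 + 10 = 1, which agrees with 1 − 0 + 0 = 1.
(K is a triangulation of the real projective plane RP^2.)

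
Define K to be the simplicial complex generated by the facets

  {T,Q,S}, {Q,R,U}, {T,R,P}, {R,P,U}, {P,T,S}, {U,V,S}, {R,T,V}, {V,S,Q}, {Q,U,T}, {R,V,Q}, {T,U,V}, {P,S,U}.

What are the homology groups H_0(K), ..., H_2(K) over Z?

K has 7 vertices, 18 edges, 12 triangles.
rank ∂_0 = 0, rank ∂_1 = 6 ⇒ b_0 = 7 − 0 − 6 = 1; all invariant factors of ∂_1 are 1 so no torsion. So H_0 = Z.
rank ∂_1 = 6, rank ∂_2 = 12 ⇒ b_1 = 18 − 6 − 12 = 0; ∂_2 has invariant factor(s) [2] giving torsion. So H_1 = Z/2Z.
rank ∂_2 = 12, rank ∂_3 = 0 ⇒ b_2 = 12 − 12 − 0 = 0. So H_2 = 0.

H_0 ≅ Z,  H_1 ≅ Z/2Z,  H_2 = 0.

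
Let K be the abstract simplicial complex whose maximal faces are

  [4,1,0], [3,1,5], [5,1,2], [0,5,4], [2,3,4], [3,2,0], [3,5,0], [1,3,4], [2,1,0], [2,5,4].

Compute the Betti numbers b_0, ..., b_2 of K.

b_0 = 1, b_1 = 0, b_2 = 0.

Take the total order 0 < 1 < 2 < 3 < 4 < 5 on the vertex set. Then K (dimension 2) consists of the simplices:

  0-simplices (6): [0], [1], [2], [3], [4], [5]
  1-simplices (15): [0,1], [0,2], [0,3], [0,4], [0,5], [1,2], [1,3], [1,4], [1,5], [2,3], [2,4], [2,5], [3,4], [3,5], [4,5]
  2-simplices (10): [0,1,2], [0,1,4], [0,2,3], [0,3,5], [0,4,5], [1,2,5], [1,3,4], [1,3,5], [2,3,4], [2,4,5]

Hence C_0 ≅ Z^6, C_1 ≅ Z^15, C_2 ≅ Z^10.

∂_1: C_1 → C_0 sends each edge [p,q] (with p < q) to q − p.
The 6×15 boundary matrix has rank 5 and Smith normal form diag(1,1,1,1,1).

∂_2: C_2 → C_1 sends each 2-simplex [p,q,r] to [q,r] − [p,r] + [p,q]. For instance
  ∂[0,4,5] = [4,5] − [0,5] + [0,4],
  ∂[0,1,2] = [1,2] − [0,2] + [0,1].
This gives a 15×10 integer matrix of rank 10; reducing to Smith normal form yields diagonal entries (1,1,1,1,1,1,1,1,1,2).

Now H_k = ker ∂_k / im ∂_{k+1}, so:

  H_0: rank C_0 − rank ∂_1 = 6 − 5 = 1, and the invariant factors of ∂_1 are all 1, so H_0 = Z.
  H_1: rank ker ∂_1 − rank ∂_2 = (15 − 5) − 10 = 0, and ∂_2 has invariant factor 2 > 1, so H_1 = Z_2.
  H_2: rank ker ∂_2 − rank ∂_3 = (10 − 10) − 0 = 0, and there is no ∂_3, so H_2 = 0.

Hence the Betti numbers are b_0 = 1, b_1 = 0, b_2 = 0.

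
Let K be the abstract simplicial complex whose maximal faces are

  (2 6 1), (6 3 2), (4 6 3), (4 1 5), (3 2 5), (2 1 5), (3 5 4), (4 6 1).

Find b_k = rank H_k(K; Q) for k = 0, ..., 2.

Order the vertices as 1 < 2 < 3 < 4 < 5 < 6. Listing each simplex with vertices in this order, K has dimension 2 with simplices:

  0-simplices (6): [1], [2], [3], [4], [5], [6]
  1-simplices (12): [1,2], [1,4], [1,5], [1,6], [2,3], [2,5], [2,6], [3,4], [3,5], [3,6], [4,5], [4,6]
  2-simplices (8): [1,2,5], [1,2,6], [1,4,5], [1,4,6], [2,3,5], [2,3,6], [3,4,5], [3,4,6]

Hence C_0 ≅ Z^6, C_1 ≅ Z^12, C_2 ≅ Z^8.

∂_1: C_1 → C_0 maps an edge to its endpoints' difference, ∂[p,q] = q − p.
This gives a 6×12 integer matrix of rank 5; reducing to Smith normal form yields diagonal entries (1,1,1,1,1).

The boundary map ∂_2: C_2 → C_1 sends each 2-simplex [p,q,r] to [q,r] − [p,r] + [p,q]. For instance
  ∂[1,4,6] = [4,6] − [1,6] + [1,4],
  ∂[1,4,5] = [4,5] − [1,5] + [1,4].
The 12×8 boundary matrix has rank 7 and Smith normal form diag(1,1,1,1,1,1,1).

From H_k ≅ ker(∂_k) / im(∂_{k+1}) we obtain:

  H_0: rank C_0 − rank ∂_1 = 6 − 5 = 1, and the invariant factors of ∂_1 are all 1, so H_0 ≅ Z.
  H_1: rank ker ∂_1 − rank ∂_2 = (12 − 5) − 7 = 0, and the invariant factors of ∂_2 are all 1, so H_1 ≅ 0.
  H_2: rank ker ∂_2 − rank ∂_3 = (8 − 7) − 0 = 1, and there is no ∂_3, so H_2 ≅ Z.

Hence the Betti numbers are b_0 = 1, b_1 = 0, b_2 = 1.

b_0 = 1, b_1 = 0, b_2 = 1.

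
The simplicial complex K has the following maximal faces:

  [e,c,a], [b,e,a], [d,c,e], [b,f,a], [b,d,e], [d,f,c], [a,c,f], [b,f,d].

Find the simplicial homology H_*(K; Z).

H_0 ≅ Z,  H_1 = 0,  H_2 ≅ Z.

Take the total order a < b < c < d < e < f on the vertex set. Then K (dimension 2) consists of the simplices:

  0-simplices (6): a, b, c, d, e, f
  1-simplices (12): ab, ac, ae, af, bd, be, bf, cd, ce, cf, de, df
  2-simplices (8): abe, abf, ace, acf, bde, bdf, cde, cdf

Hence C_0 ≅ Z^6, C_1 ≅ Z^12, C_2 ≅ Z^8.

Boundary ∂_1: C_1 → C_0 sends each edge [p,q] (with p < q) to q − p. For instance
  ∂de = e − d.
The resulting 6×12 matrix has rank 5, and its Smith normal form has invariant factors (1,1,1,1,1).

∂_2: C_2 → C_1 maps a triangle to the signed sum of its edges. For instance
  ∂bde = de − be + bd,
  ∂cdf = df − cf + cd.
As a 12×8 matrix over Z this has rank 7, with invariant factors (1,1,1,1,1,1,1).

Computing H_k = (kernel of ∂_k) / (image of ∂_{k+1}):

  H_0: rank C_0 − rank ∂_1 = 6 − 5 = 1, and the invariant factors of ∂_1 are all 1, so H_0 = Z.
  H_1: rank ker ∂_1 − rank ∂_2 = (12 − 5) − 7 = 0, and the invariant factors of ∂_2 are all 1, so H_1 = 0.
  H_2: rank ker ∂_2 − rank ∂_3 = (8 − 7) − 0 = 1, and there is no ∂_3, so H_2 = Z.

(K is a triangulation of the 2-sphere S^2.)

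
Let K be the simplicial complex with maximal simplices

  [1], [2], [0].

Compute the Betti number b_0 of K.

Order the vertices as 0 < 1 < 2. Listing each simplex with vertices in this order, K has dimension 0 with simplices:

  0-simplices (3): [0], [1], [2]

Hence C_0 ≅ Z^3.

Computing H_k = (kernel of ∂_k) / (image of ∂_{k+1}):

  H_0: rank C_0 − rank ∂_1 = 3 − 0 = 3, and there is no ∂_1, so H_0 ≅ Z^3.

(K is a triangulation of a set of 3 points.)

Hence the Betti numbers are b_0 = 3.

b_0 = 3.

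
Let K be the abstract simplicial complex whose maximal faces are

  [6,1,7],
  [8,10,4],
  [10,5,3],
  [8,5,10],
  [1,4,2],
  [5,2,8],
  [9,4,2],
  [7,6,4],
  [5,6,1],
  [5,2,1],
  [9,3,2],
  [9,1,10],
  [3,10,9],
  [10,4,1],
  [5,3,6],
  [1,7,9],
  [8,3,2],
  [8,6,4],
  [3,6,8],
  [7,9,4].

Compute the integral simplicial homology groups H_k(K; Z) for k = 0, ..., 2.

H_0 ≅ Z,  H_1 ≅ Z ⊕ Z/2Z,  H_2 = 0.

We work with the vertex ordering 1 < 2 < 3 < 4 < 5 < 6 < 7 < 8 < 9 < 10. The simplices of K, each written with vertices in increasing order, are:

  0-simplices (10): [1], [2], [3], [4], [5], [6], [7], [8], [9], [10]
  1-simplices (30): (30 of them)
  2-simplices (20): (20 of them)

giving chain groups C_0 ≅ Z^10, C_1 ≅ Z^30, C_2 ≅ Z^20.

The boundary map ∂_1: C_1 → C_0 sends each edge [p,q] (with p < q) to q − p. For instance
  ∂[4,6] = [6] − [4].
The resulting 10×30 matrix has rank 9, and its Smith normal form has invariant factors (1,1,1,1,1,1,1,1,1).

Boundary ∂_2: C_2 → C_1 maps a triangle to the signed sum of its edges. For instance
  ∂[1,4,10] = [4,10] − [1,10] + [1,4],
  ∂[2,4,9] = [4,9] − [2,9] + [2,4].
The resulting 30×20 matrix has rank 20, and its Smith normal form has invariant factors (1,1,1,1,1,1,1,1,1,1,1,1,1,1,1,1,1,1,1,2).

From H_k ≅ ker(∂_k) / im(∂_{k+1}) we obtain:

  H_0: rank C_0 − rank ∂_1 = 10 − 9 = 1, and the invariant factors of ∂_1 are all 1, so H_0 ≅ Z.
  H_1: rank ker ∂_1 − rank ∂_2 = (30 − 9) − 20 = 1, and ∂_2 has invariant factor 2 > 1, so H_1 ≅ Z ⊕ Z/2Z.
  H_2: rank ker ∂_2 − rank ∂_3 = (20 − 20) − 0 = 0, and there is no ∂_3, so H_2 ≅ 0.

As a check, the Euler characteristic is 10 − 30 + 20 = 0, which agrees with 1 − 1 + 0 = 0.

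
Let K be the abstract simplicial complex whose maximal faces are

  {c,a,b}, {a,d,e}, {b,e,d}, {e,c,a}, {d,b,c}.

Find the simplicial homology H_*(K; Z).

H_0 = Z,  H_1 = Z,  H_2 = 0.

Take the total order a < b < c < d < e on the vertex set. Then K (dimension 2) consists of the simplices:

  0-simplices (5): a, b, c, d, e
  1-simplices (10): ab, ac, ad, ae, bc, bd, be, cd, ce, de
  2-simplices (5): abc, ace, ade, bcd, bde

Hence C_0 ≅ Z^5, C_1 ≅ Z^10, C_2 ≅ Z^5.

Boundary ∂_1: C_1 → C_0 maps an edge to its endpoints' difference, ∂[p,q] = q − p. For instance
  ∂bd = d − b.
The 5×10 boundary matrix has rank 4 and Smith normal form diag(1,1,1,1).

The boundary map ∂_2: C_2 → C_1 sends each 2-simplex [p,q,r] to [q,r] − [p,r] + [p,q]. For instance
  ∂bcd = cd − bd + bc,
  ∂abc = bc − ac + ab.
This gives a 10×5 integer matrix of rank 5; reducing to Smith normal form yields diagonal entries (1,1,1,1,1).

Computing H_k = (kernel of ∂_k) / (image of ∂_{k+1}):

  H_0: rank C_0 − rank ∂_1 = 5 − 4 = 1, and the invariant factors of ∂_1 are all 1, so H_0 ≅ Z.
  H_1: rank ker ∂_1 − rank ∂_2 = (10 − 4) − 5 = 1, and the invariant factors of ∂_2 are all 1, so H_1 ≅ Z.
  H_2: rank ker ∂_2 − rank ∂_3 = (5 − 5) − 0 = 0, and there is no ∂_3, so H_2 ≅ 0.

(K is a triangulation of the Möbius band.)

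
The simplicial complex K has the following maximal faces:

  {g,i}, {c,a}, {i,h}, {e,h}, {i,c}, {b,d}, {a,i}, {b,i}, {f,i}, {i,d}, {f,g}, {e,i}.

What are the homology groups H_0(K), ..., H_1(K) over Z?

H_0 = Z,  H_1 = Z^4.

We work with the vertex ordering a < b < c < d < e < f < g < h < i. The simplices of K, each written with vertices in increasing order, are:

  0-simplices (9): a, b, c, d, e, f, g, h, i
  1-simplices (12): ac, ai, bd, bi, ci, di, eh, ei, fg, fi, gi, hi

so the chain groups are C_0 ≅ Z^9, C_1 ≅ Z^12.

∂_1: C_1 → C_0 maps an edge to its endpoints' difference, ∂[p,q] = q − p. For instance
  ∂fg = g − f.
The resulting 9×12 matrix has rank 8, and its Smith normal form has invariant factors (1,1,1,1,1,1,1,1).

Computing H_k = (kernel of ∂_k) / (image of ∂_{k+1}):

  H_0: rank C_0 − rank ∂_1 = 9 − 8 = 1, and the invariant factors of ∂_1 are all 1, so H_0 ≅ Z.
  H_1: rank ker ∂_1 − rank ∂_2 = (12 − 8) − 0 = 4, and there is no ∂_2, so H_1 ≅ Z^4.

(K is a triangulation of a wedge of 4 circles.)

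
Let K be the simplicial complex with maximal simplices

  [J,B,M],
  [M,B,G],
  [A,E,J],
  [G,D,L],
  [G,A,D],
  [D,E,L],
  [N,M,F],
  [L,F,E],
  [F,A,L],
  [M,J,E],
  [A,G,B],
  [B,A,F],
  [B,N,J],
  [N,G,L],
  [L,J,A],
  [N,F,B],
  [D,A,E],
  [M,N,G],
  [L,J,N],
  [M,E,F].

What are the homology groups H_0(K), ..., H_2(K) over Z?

Order the vertices as A < B < D < E < F < G < J < L < M < N. Listing each simplex with vertices in this order, K has dimension 2 with simplices:

  0-simplices (10): A, B, D, E, F, G, J, L, M, N
  1-simplices (30): AB, AD, AE, AF, AG, AJ, AL, BF, BG, BJ, BM, BN, DE, DG, DL, EF, EJ, EL, EM, FL, FM, FN, GL, GM, GN, JL, JM, JN, LN, MN
  2-simplices (20): ABF, ABG, ADE, ADG, AEJ, AFL, AJL, BFN, BGM, BJM, BJN, DEL, DGL, EFL, EFM, EJM, FMN, GLN, GMN, JLN

giving chain groups C_0 ≅ Z^10, C_1 ≅ Z^30, C_2 ≅ Z^20.

∂_1: C_1 → C_0 maps an edge to its endpoints' difference, ∂[p,q] = q − p.
As a 10×30 matrix over Z this has rank 9, with invariant factors (1,1,1,1,1,1,1,1,1).

Boundary ∂_2: C_2 → C_1 maps a triangle to the signed sum of its edges. For instance
  ∂GLN = LN − GN + GL,
  ∂BJM = JM − BM + BJ.
The 30×20 boundary matrix has rank 20 and Smith normal form diag(1,1,1,1,1,1,1,1,1,1,1,1,1,1,1,1,1,1,1,2).

Computing H_k = (kernel of ∂_k) / (image of ∂_{k+1}):

  H_0: rank C_0 − rank ∂_1 = 10 − 9 = 1, and the invariant factors of ∂_1 are all 1, so H_0 = Z.
  H_1: rank ker ∂_1 − rank ∂_2 = (30 − 9) − 20 = 1, and ∂_2 has invariant factor 2 > 1, so H_1 = Z ⊕ Z_2.
  H_2: rank ker ∂_2 − rank ∂_3 = (20 − 20) − 0 = 0, and there is no ∂_3, so H_2 = 0.

H_0 ≅ Z,  H_1 ≅ Z ⊕ Z_2,  H_2 = 0.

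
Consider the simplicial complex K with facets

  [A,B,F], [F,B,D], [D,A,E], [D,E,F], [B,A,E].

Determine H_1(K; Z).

We work with the vertex ordering A < B < D < E < F. The simplices of K, each written with vertices in increasing order, are:

  0-simplices (5): A, B, D, E, F
  1-simplices (10): AB, AD, AE, AF, BD, BE, BF, DE, DF, EF
  2-simplices (5): ABE, ABF, ADE, BDF, DEF

so the chain groups are C_0 ≅ Z^5, C_1 ≅ Z^10, C_2 ≅ Z^5.

Boundary ∂_1: C_1 → C_0 is given by ∂[p,q] = [q] − [p]. For instance
  ∂DE = E − D.
The 5×10 boundary matrix has rank 4 and Smith normal form diag(1,1,1,1).

Boundary ∂_2: C_2 → C_1 acts by ∂[p,q,r] = [q,r] − [p,r] + [p,q]. For instance
  ∂ABE = BE − AE + AB,
  ∂ABF = BF − AF + AB.
As a 10×5 matrix over Z this has rank 5, with invariant factors (1,1,1,1,1).

Now H_k = ker ∂_k / im ∂_{k+1}, so:

  H_1: rank ker ∂_1 − rank ∂_2 = (10 − 4) − 5 = 1, and the invariant factors of ∂_2 are all 1, so H_1 = Z.

H_1 = Z.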